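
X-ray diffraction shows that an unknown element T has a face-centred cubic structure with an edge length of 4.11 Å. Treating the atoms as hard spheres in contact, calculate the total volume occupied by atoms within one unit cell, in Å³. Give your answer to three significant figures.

51.4 Å³

In an FCC lattice atoms touch along the face diagonal, so √2·a = 4r, so r = 0.3536a = 1.453 Å.
V_atoms = Z × (4/3)πr³ = 4 × (4/3)π × (1.453)³ = 51.4 Å³.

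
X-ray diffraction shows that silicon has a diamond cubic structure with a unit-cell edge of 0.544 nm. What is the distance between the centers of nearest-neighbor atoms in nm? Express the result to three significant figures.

0.236 nm

In a diamond cubic structure, nearest neighbors lie along the body diagonal with √3·a = 8r; the nearest-neighbor distance equals 2r = 0.4330·a.
d = 0.4330 × 0.544 = 0.236 nm.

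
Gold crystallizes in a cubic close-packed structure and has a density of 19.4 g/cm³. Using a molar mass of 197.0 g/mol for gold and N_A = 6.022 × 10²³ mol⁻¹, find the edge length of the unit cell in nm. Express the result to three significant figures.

0.407 nm

With Z = 4 atoms per FCC cell, a³ = Z·M/(N_A·ρ) = 4 × 197.0 / (6.022 × 10²³ × 19.40 g/cm³) = 6.745 × 10^-23 cm³.
a = (6.745 × 10^-23)^(1/3) = 4.071 × 10^-8 cm = 0.407 nm.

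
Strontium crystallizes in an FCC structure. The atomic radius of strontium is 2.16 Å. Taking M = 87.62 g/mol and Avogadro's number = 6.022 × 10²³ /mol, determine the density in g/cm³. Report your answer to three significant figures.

2.55 g/cm³

In an FCC lattice, atoms touch along the face diagonal, so √2·a = 4r, giving a = 6.109 Å = 6.109 × 10^-8 cm.
With Z = 4, ρ = Z·M/(N_A·a³) = 4 × 87.62 / (6.022 × 10²³ × 2.280 × 10^-22) = 2.552 g/cm³.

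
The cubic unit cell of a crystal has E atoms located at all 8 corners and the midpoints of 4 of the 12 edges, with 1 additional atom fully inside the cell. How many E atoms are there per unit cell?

3

Corner atoms are shared by 8 cells (1/8 each), edge atoms by 4 (1/4 each), interior atoms are unshared.
Net atoms = 8 × 1/8 + 4 × 1/4 + 1 = 1 + 1 + 1 = 3.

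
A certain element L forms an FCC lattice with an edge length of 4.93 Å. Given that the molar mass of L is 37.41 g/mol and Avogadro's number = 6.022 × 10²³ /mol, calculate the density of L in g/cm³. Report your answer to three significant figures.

An FCC unit cell contains Z = 4 atoms.
Cell volume: a³ = (4.93 Å)³ = (4.930 × 10^-8 cm)³ = 1.198 × 10^-22 cm³.
ρ = Z·M/(N_A·a³) = 4 × 37.41 / (6.022 × 10²³ × 1.198 × 10^-22) = 2.074 g/cm³.

2.07 g/cm³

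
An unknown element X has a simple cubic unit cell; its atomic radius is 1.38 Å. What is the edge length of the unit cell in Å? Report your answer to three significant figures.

2.76 Å

In a simple cubic lattice, atoms touch along the cell edge, so a = 2r.
a = 2r = 2 × 1.38 = 2.76 Å.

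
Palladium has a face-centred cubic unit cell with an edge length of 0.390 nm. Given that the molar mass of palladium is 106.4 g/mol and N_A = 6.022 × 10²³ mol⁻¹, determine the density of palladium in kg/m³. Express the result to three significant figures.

An FCC unit cell contains Z = 4 atoms.
Cell volume: a³ = (0.390 nm)³ = (3.900 × 10^-8 cm)³ = 5.932 × 10^-23 cm³.
ρ = Z·M/(N_A·a³) = 4 × 106.4 / (6.022 × 10²³ × 5.932 × 10^-23) = 11.91 g/cm³ = 11900 kg/m³.

11900 kg/m³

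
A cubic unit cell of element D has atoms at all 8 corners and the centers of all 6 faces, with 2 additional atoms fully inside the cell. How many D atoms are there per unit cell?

6

Corner atoms are shared by 8 cells (1/8 each), face atoms by 2 (1/2 each), interior atoms are unshared.
Net atoms = 8 × 1/8 + 6 × 1/2 + 2 = 1 + 3 + 2 = 6.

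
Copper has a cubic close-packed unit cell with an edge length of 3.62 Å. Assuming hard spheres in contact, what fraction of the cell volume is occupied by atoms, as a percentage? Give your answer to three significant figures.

74.0%

In an FCC lattice atoms touch along the face diagonal, so √2·a = 4r, so r = 0.3536a = 1.280 Å.
Packing fraction = Z·(4/3)πr³ / a³ = 4 × (4/3)π × (1.280)³ / (3.62)³ = 0.7405 = 74.0%.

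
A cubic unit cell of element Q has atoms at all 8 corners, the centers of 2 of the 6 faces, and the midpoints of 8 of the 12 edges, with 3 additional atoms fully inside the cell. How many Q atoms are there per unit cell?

Corner atoms are shared by 8 cells (1/8 each), face atoms by 2 (1/2 each), edge atoms by 4 (1/4 each), interior atoms are unshared.
Net atoms = 8 × 1/8 + 2 × 1/2 + 8 × 1/4 + 3 = 1 + 1 + 2 + 3 = 7.

7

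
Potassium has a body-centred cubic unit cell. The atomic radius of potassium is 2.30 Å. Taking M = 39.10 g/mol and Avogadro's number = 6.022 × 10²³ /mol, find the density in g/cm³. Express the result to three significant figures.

0.867 g/cm³

In a BCC lattice, atoms touch along the body diagonal, so √3·a = 4r, giving a = 5.312 Å = 5.312 × 10^-8 cm.
With Z = 2, ρ = Z·M/(N_A·a³) = 2 × 39.10 / (6.022 × 10²³ × 1.499 × 10^-22) = 0.8665 g/cm³.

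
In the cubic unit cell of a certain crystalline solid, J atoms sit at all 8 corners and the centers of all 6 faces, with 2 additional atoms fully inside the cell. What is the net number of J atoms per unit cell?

6

Corner atoms are shared by 8 cells (1/8 each), face atoms by 2 (1/2 each), interior atoms are unshared.
Net atoms = 8 × 1/8 + 6 × 1/2 + 2 = 1 + 3 + 2 = 6.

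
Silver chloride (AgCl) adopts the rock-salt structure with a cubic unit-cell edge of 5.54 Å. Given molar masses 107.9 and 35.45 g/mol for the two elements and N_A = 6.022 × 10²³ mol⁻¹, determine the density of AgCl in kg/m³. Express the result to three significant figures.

5600 kg/m³

The rock-salt structure contains Z = 4 formula units per cell; M(AgCl) = 107.9 + 35.45 = 143.35 g/mol.
a³ = (5.540 × 10^-8 cm)³ = 1.700 × 10^-22 cm³.
ρ = 4 × 143.35 / (6.022 × 10²³ × 1.700 × 10^-22) = 5.600 g/cm³ = 5600 kg/m³.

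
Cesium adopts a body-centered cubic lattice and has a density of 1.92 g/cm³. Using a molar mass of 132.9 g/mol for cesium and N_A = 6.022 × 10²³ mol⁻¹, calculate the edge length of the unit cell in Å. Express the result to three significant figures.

With Z = 2 atoms per BCC cell, a³ = Z·M/(N_A·ρ) = 2 × 132.9 / (6.022 × 10²³ × 1.920 g/cm³) = 2.299 × 10^-22 cm³.
a = (2.299 × 10^-22)^(1/3) = 6.126 × 10^-8 cm = 6.13 Å.

6.13 Å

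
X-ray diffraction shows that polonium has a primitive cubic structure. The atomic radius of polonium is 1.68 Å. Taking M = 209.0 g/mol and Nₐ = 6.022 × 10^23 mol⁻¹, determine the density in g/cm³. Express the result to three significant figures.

In a simple cubic lattice, atoms touch along the cell edge, so a = 2r, giving a = 3.360 Å = 3.360 × 10^-8 cm.
With Z = 1, ρ = Z·M/(N_A·a³) = 1 × 209.0 / (6.022 × 10²³ × 3.793 × 10^-23) = 9.149 g/cm³.

9.15 g/cm³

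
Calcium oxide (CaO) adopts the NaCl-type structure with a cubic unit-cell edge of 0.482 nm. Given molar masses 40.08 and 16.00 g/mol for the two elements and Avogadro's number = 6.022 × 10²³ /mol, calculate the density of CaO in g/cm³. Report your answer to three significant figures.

3.33 g/cm³

The NaCl-type structure contains Z = 4 formula units per cell; M(CaO) = 40.08 + 16.00 = 56.08 g/mol.
a³ = (4.820 × 10^-8 cm)³ = 1.120 × 10^-22 cm³.
ρ = 4 × 56.08 / (6.022 × 10²³ × 1.120 × 10^-22) = 3.326 g/cm³.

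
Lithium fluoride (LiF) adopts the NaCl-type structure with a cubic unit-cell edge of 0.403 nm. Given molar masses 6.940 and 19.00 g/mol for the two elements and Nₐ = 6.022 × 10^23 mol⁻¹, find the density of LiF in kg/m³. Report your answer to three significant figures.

2630 kg/m³

The NaCl-type structure contains Z = 4 formula units per cell; M(LiF) = 6.940 + 19.00 = 25.94 g/mol.
a³ = (4.030 × 10^-8 cm)³ = 6.545 × 10^-23 cm³.
ρ = 4 × 25.94 / (6.022 × 10²³ × 6.545 × 10^-23) = 2.633 g/cm³ = 2630 kg/m³.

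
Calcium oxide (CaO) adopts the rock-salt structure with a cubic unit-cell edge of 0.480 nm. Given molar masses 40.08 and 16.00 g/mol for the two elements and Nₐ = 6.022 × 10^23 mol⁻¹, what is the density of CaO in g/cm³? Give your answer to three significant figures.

3.37 g/cm³

The rock-salt structure contains Z = 4 formula units per cell; M(CaO) = 40.08 + 16.00 = 56.08 g/mol.
a³ = (4.800 × 10^-8 cm)³ = 1.106 × 10^-22 cm³.
ρ = 4 × 56.08 / (6.022 × 10²³ × 1.106 × 10^-22) = 3.368 g/cm³.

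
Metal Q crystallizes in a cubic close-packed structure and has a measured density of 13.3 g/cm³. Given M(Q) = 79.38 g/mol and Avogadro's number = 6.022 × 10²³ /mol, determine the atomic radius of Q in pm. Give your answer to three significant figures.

For an FCC cell (Z = 4), a³ = Z·M/(N_A·ρ) = 4 × 79.38 / (6.022 × 10²³ × 13.30) = 3.964 × 10^-23 cm³, so a = 3.410 × 10^-8 cm = 341.0 pm.
Atoms touch along the face diagonal, so √2·a = 4r, so r = 0.3536 × a = 121 pm.

121 pm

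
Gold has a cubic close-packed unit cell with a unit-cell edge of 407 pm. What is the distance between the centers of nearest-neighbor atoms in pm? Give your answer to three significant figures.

In an FCC structure, atoms touch along the face diagonal, so √2·a = 4r; the nearest-neighbor distance equals 2r = 0.7071·a.
d = 0.7071 × 407 = 288 pm.

288 pm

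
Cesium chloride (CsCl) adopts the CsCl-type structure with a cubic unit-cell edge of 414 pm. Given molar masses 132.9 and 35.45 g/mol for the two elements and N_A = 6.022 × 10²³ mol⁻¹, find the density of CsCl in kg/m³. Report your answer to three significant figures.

The CsCl-type structure contains Z = 1 formula unit per cell; M(CsCl) = 132.9 + 35.45 = 168.35 g/mol.
a³ = (4.140 × 10^-8 cm)³ = 7.096 × 10^-23 cm³.
ρ = 1 × 168.35 / (6.022 × 10²³ × 7.096 × 10^-23) = 3.940 g/cm³ = 3940 kg/m³.

3940 kg/m³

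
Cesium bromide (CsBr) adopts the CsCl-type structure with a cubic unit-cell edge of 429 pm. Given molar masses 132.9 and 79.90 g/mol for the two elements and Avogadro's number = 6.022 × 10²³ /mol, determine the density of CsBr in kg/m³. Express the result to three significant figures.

The CsCl-type structure contains Z = 1 formula unit per cell; M(CsBr) = 132.9 + 79.90 = 212.8 g/mol.
a³ = (4.290 × 10^-8 cm)³ = 7.895 × 10^-23 cm³.
ρ = 1 × 212.8 / (6.022 × 10²³ × 7.895 × 10^-23) = 4.476 g/cm³ = 4480 kg/m³.

4480 kg/m³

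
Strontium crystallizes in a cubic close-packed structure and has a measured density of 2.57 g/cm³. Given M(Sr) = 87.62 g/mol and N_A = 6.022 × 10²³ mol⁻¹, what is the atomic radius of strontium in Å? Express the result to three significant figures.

2.16 Å

For an FCC cell (Z = 4), a³ = Z·M/(N_A·ρ) = 4 × 87.62 / (6.022 × 10²³ × 2.570) = 2.265 × 10^-22 cm³, so a = 6.095 × 10^-8 cm = 6.095 Å.
Atoms touch along the face diagonal, so √2·a = 4r, so r = 0.3536 × a = 2.16 Å.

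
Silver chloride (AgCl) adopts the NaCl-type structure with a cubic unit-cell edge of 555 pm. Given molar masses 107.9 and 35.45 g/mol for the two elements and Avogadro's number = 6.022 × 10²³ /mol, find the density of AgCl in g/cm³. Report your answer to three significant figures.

5.57 g/cm³

The NaCl-type structure contains Z = 4 formula units per cell; M(AgCl) = 107.9 + 35.45 = 143.35 g/mol.
a³ = (5.550 × 10^-8 cm)³ = 1.710 × 10^-22 cm³.
ρ = 4 × 143.35 / (6.022 × 10²³ × 1.710 × 10^-22) = 5.570 g/cm³.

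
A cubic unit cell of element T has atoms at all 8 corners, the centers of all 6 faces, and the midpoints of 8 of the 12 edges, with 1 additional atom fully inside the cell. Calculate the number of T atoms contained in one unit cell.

7

Corner atoms are shared by 8 cells (1/8 each), face atoms by 2 (1/2 each), edge atoms by 4 (1/4 each), interior atoms are unshared.
Net atoms = 8 × 1/8 + 6 × 1/2 + 8 × 1/4 + 1 = 1 + 3 + 2 + 1 = 7.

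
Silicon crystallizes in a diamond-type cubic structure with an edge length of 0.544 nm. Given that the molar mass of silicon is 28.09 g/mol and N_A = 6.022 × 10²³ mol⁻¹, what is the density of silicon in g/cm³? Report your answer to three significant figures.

A diamond cubic unit cell contains Z = 8 atoms.
Cell volume: a³ = (0.544 nm)³ = (5.440 × 10^-8 cm)³ = 1.610 × 10^-22 cm³.
ρ = Z·M/(N_A·a³) = 8 × 28.09 / (6.022 × 10²³ × 1.610 × 10^-22) = 2.318 g/cm³.

2.32 g/cm³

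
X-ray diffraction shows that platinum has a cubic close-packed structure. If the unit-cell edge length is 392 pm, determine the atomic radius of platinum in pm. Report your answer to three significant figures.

In an FCC lattice, atoms touch along the face diagonal, so √2·a = 4r.
r = √2·a/4 = 1.4142 × 392 / 4 = 139 pm.

139 pm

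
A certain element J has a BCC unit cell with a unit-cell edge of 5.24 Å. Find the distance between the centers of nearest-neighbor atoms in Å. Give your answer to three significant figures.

4.54 Å

In a BCC structure, atoms touch along the body diagonal, so √3·a = 4r; the nearest-neighbor distance equals 2r = 0.8660·a.
d = 0.8660 × 5.24 = 4.54 Å.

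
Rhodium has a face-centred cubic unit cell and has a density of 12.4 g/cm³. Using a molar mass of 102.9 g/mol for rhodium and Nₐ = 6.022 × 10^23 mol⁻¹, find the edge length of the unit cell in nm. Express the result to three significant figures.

With Z = 4 atoms per FCC cell, a³ = Z·M/(N_A·ρ) = 4 × 102.9 / (6.022 × 10²³ × 12.40 g/cm³) = 5.512 × 10^-23 cm³.
a = (5.512 × 10^-23)^(1/3) = 3.806 × 10^-8 cm = 0.381 nm.

0.381 nm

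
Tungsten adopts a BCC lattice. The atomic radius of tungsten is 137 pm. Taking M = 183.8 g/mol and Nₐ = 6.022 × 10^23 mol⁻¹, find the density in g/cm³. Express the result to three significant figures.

19.3 g/cm³

In a BCC lattice, atoms touch along the body diagonal, so √3·a = 4r, giving a = 316.4 pm = 3.164 × 10^-8 cm.
With Z = 2, ρ = Z·M/(N_A·a³) = 2 × 183.8 / (6.022 × 10²³ × 3.167 × 10^-23) = 19.27 g/cm³.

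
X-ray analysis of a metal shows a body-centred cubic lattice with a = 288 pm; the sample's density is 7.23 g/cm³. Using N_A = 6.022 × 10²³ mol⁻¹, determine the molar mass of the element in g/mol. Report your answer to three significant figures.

52.0 g/mol

A BCC cell has Z = 2 atoms; a = 2.880 × 10^-8 cm.
M = ρ·N_A·a³/Z = 7.23 × 6.022 × 10²³ × 2.389 × 10^-23 / 2 = 52.0 g/mol.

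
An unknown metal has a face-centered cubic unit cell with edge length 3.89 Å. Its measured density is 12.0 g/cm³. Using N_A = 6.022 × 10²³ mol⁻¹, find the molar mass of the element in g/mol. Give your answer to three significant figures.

106 g/mol

An FCC cell has Z = 4 atoms; a = 3.890 × 10^-8 cm.
M = ρ·N_A·a³/Z = 12.0 × 6.022 × 10²³ × 5.886 × 10^-23 / 4 = 106 g/mol.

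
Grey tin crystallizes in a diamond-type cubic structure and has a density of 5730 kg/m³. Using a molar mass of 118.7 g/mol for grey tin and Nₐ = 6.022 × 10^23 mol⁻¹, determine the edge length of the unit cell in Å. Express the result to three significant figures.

With Z = 8 atoms per diamond cubic cell, a³ = Z·M/(N_A·ρ) = 8 × 118.7 / (6.022 × 10²³ × 5.730 g/cm³) = 2.752 × 10^-22 cm³.
a = (2.752 × 10^-22)^(1/3) = 6.505 × 10^-8 cm = 6.50 Å.

6.50 Å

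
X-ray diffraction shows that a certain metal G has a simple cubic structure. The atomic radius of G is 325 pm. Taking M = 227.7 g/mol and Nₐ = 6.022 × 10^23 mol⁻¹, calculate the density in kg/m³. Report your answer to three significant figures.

In a simple cubic lattice, atoms touch along the cell edge, so a = 2r, giving a = 650.0 pm = 6.500 × 10^-8 cm.
With Z = 1, ρ = Z·M/(N_A·a³) = 1 × 227.7 / (6.022 × 10²³ × 2.746 × 10^-22) = 1.377 g/cm³ = 1380 kg/m³.

1380 kg/m³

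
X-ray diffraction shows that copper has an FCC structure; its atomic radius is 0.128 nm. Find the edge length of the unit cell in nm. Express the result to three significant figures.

In an FCC lattice, atoms touch along the face diagonal, so √2·a = 4r.
a = 4r/√2 = 4 × 0.128 / 1.4142 = 0.362 nm.

0.362 nm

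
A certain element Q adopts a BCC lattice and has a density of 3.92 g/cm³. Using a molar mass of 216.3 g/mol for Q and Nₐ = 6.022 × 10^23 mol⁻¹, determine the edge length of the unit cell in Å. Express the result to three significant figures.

5.68 Å

With Z = 2 atoms per BCC cell, a³ = Z·M/(N_A·ρ) = 2 × 216.3 / (6.022 × 10²³ × 3.920 g/cm³) = 1.833 × 10^-22 cm³.
a = (1.833 × 10^-22)^(1/3) = 5.680 × 10^-8 cm = 5.68 Å.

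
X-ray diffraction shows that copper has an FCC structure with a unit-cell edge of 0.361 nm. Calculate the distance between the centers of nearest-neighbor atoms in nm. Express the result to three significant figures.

0.255 nm

In an FCC structure, atoms touch along the face diagonal, so √2·a = 4r; the nearest-neighbor distance equals 2r = 0.7071·a.
d = 0.7071 × 0.361 = 0.255 nm.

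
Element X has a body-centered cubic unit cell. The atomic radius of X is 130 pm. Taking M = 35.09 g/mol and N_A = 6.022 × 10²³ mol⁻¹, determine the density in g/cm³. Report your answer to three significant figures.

4.31 g/cm³

In a BCC lattice, atoms touch along the body diagonal, so √3·a = 4r, giving a = 300.2 pm = 3.002 × 10^-8 cm.
With Z = 2, ρ = Z·M/(N_A·a³) = 2 × 35.09 / (6.022 × 10²³ × 2.706 × 10^-23) = 4.307 g/cm³.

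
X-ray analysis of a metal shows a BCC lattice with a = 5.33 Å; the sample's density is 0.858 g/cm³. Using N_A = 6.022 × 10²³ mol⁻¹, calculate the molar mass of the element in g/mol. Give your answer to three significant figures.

39.1 g/mol

A BCC cell has Z = 2 atoms; a = 5.330 × 10^-8 cm.
M = ρ·N_A·a³/Z = 0.858 × 6.022 × 10²³ × 1.514 × 10^-22 / 2 = 39.1 g/mol.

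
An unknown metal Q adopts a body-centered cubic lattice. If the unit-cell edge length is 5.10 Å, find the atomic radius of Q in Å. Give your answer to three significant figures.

2.21 Å

In a BCC lattice, atoms touch along the body diagonal, so √3·a = 4r.
r = √3·a/4 = 1.7321 × 5.10 / 4 = 2.21 Å.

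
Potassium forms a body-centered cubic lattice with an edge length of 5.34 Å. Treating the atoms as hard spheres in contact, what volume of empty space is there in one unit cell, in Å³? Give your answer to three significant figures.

In a BCC lattice atoms touch along the body diagonal, so √3·a = 4r, so r = 0.4330a = 2.312 Å.
V_cell = a³ = 152.3 Å³; V_atoms = 2 × (4/3)πr³ = 103.6 Å³.
Empty space = 152.3 − 103.6 = 48.7 Å³.

48.7 Å³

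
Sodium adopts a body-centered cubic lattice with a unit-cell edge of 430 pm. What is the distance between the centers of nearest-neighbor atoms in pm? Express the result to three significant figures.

372 pm

In a BCC structure, atoms touch along the body diagonal, so √3·a = 4r; the nearest-neighbor distance equals 2r = 0.8660·a.
d = 0.8660 × 430 = 372 pm.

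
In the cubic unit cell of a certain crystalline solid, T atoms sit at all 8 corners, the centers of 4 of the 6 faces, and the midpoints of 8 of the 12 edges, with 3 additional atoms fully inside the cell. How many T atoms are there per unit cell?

8

Corner atoms are shared by 8 cells (1/8 each), face atoms by 2 (1/2 each), edge atoms by 4 (1/4 each), interior atoms are unshared.
Net atoms = 8 × 1/8 + 4 × 1/2 + 8 × 1/4 + 3 = 1 + 2 + 2 + 3 = 8.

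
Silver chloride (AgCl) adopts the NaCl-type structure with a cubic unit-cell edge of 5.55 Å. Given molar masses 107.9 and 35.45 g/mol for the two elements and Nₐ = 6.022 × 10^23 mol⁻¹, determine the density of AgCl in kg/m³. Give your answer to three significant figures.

The NaCl-type structure contains Z = 4 formula units per cell; M(AgCl) = 107.9 + 35.45 = 143.35 g/mol.
a³ = (5.550 × 10^-8 cm)³ = 1.710 × 10^-22 cm³.
ρ = 4 × 143.35 / (6.022 × 10²³ × 1.710 × 10^-22) = 5.570 g/cm³ = 5570 kg/m³.

5570 kg/m³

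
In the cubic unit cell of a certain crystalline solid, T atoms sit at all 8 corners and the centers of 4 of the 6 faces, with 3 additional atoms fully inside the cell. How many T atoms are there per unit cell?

6

Corner atoms are shared by 8 cells (1/8 each), face atoms by 2 (1/2 each), interior atoms are unshared.
Net atoms = 8 × 1/8 + 4 × 1/2 + 3 = 1 + 2 + 3 = 6.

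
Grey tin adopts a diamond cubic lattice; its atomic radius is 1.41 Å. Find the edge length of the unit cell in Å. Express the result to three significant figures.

6.51 Å

In a diamond cubic lattice, nearest neighbors lie along the body diagonal with √3·a = 8r.
a = 8r/√3 = 8 × 1.41 / 1.7321 = 6.51 Å.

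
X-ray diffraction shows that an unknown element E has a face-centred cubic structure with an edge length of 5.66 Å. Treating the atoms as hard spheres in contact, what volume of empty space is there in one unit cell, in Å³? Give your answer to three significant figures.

In an FCC lattice atoms touch along the face diagonal, so √2·a = 4r, so r = 0.3536a = 2.001 Å.
V_cell = a³ = 181.3 Å³; V_atoms = 4 × (4/3)πr³ = 134.3 Å³.
Empty space = 181.3 − 134.3 = 47.1 Å³.

47.1 Å³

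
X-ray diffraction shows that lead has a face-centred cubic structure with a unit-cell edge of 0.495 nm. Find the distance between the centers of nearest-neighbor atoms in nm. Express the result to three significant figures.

0.350 nm

In an FCC structure, atoms touch along the face diagonal, so √2·a = 4r; the nearest-neighbor distance equals 2r = 0.7071·a.
d = 0.7071 × 0.495 = 0.350 nm.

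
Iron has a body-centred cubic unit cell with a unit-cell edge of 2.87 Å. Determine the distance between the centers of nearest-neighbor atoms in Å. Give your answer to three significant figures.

2.49 Å

In a BCC structure, atoms touch along the body diagonal, so √3·a = 4r; the nearest-neighbor distance equals 2r = 0.8660·a.
d = 0.8660 × 2.87 = 2.49 Å.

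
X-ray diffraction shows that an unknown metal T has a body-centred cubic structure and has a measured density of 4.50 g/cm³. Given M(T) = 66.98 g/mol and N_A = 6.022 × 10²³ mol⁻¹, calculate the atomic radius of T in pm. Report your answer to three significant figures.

159 pm

For a BCC cell (Z = 2), a³ = Z·M/(N_A·ρ) = 2 × 66.98 / (6.022 × 10²³ × 4.500) = 4.943 × 10^-23 cm³, so a = 3.670 × 10^-8 cm = 367.0 pm.
Atoms touch along the body diagonal, so √3·a = 4r, so r = 0.4330 × a = 159 pm.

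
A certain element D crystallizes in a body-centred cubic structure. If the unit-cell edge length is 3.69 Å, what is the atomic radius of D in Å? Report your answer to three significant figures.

In a BCC lattice, atoms touch along the body diagonal, so √3·a = 4r.
r = √3·a/4 = 1.7321 × 3.69 / 4 = 1.60 Å.

1.60 Å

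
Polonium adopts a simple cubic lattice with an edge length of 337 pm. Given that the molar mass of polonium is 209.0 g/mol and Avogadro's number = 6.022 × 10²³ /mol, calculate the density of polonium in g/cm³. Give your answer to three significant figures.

A simple cubic unit cell contains Z = 1 atom.
Cell volume: a³ = (337 pm)³ = (3.370 × 10^-8 cm)³ = 3.827 × 10^-23 cm³.
ρ = Z·M/(N_A·a³) = 1 × 209.0 / (6.022 × 10²³ × 3.827 × 10^-23) = 9.068 g/cm³.

9.07 g/cm³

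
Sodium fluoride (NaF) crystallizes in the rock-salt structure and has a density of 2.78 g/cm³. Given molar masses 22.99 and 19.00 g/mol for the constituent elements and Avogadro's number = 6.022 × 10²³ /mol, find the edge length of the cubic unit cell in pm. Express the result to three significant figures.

M(NaF) = 41.99 g/mol; Z = 4 formula units per cell.
a³ = Z·M/(N_A·ρ) = 4 × 41.99 / (6.022 × 10²³ × 2.78) = 1.003 × 10^-22 cm³, so a = 4.647 × 10^-8 cm = 465 pm.

465 pm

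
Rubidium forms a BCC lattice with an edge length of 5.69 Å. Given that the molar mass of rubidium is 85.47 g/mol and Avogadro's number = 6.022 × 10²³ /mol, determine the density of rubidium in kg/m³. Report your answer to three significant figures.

1540 kg/m³

A BCC unit cell contains Z = 2 atoms.
Cell volume: a³ = (5.69 Å)³ = (5.690 × 10^-8 cm)³ = 1.842 × 10^-22 cm³.
ρ = Z·M/(N_A·a³) = 2 × 85.47 / (6.022 × 10²³ × 1.842 × 10^-22) = 1.541 g/cm³ = 1540 kg/m³.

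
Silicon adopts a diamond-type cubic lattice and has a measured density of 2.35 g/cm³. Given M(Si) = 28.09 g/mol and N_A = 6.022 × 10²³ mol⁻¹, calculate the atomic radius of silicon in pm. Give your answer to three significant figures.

117 pm

For a diamond cubic cell (Z = 8), a³ = Z·M/(N_A·ρ) = 8 × 28.09 / (6.022 × 10²³ × 2.350) = 1.588 × 10^-22 cm³, so a = 5.415 × 10^-8 cm = 541.5 pm.
Nearest neighbors lie along the body diagonal with √3·a = 8r, so r = 0.2165 × a = 117 pm.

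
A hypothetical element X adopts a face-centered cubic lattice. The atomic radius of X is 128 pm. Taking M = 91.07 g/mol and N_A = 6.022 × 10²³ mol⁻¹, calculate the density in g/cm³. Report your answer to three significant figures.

12.7 g/cm³

In an FCC lattice, atoms touch along the face diagonal, so √2·a = 4r, giving a = 362.0 pm = 3.620 × 10^-8 cm.
With Z = 4, ρ = Z·M/(N_A·a³) = 4 × 91.07 / (6.022 × 10²³ × 4.745 × 10^-23) = 12.75 g/cm³.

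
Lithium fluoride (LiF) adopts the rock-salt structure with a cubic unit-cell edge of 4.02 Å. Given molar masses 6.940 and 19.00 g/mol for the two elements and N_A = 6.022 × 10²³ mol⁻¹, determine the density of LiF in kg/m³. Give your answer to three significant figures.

The rock-salt structure contains Z = 4 formula units per cell; M(LiF) = 6.940 + 19.00 = 25.94 g/mol.
a³ = (4.020 × 10^-8 cm)³ = 6.496 × 10^-23 cm³.
ρ = 4 × 25.94 / (6.022 × 10²³ × 6.496 × 10^-23) = 2.652 g/cm³ = 2650 kg/m³.

2650 kg/m³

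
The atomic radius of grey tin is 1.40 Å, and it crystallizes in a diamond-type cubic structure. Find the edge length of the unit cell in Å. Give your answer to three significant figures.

In a diamond cubic lattice, nearest neighbors lie along the body diagonal with √3·a = 8r.
a = 8r/√3 = 8 × 1.40 / 1.7321 = 6.47 Å.

6.47 Å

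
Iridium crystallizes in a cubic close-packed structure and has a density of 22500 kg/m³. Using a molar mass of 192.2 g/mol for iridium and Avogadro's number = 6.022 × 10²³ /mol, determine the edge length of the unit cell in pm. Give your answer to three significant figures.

384 pm

With Z = 4 atoms per FCC cell, a³ = Z·M/(N_A·ρ) = 4 × 192.2 / (6.022 × 10²³ × 22.50 g/cm³) = 5.674 × 10^-23 cm³.
a = (5.674 × 10^-23)^(1/3) = 3.843 × 10^-8 cm = 384 pm.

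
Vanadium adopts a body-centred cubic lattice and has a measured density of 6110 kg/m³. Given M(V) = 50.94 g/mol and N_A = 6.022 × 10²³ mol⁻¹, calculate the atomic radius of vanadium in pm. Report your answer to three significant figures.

For a BCC cell (Z = 2), a³ = Z·M/(N_A·ρ) = 2 × 50.94 / (6.022 × 10²³ × 6.110) = 2.769 × 10^-23 cm³, so a = 3.025 × 10^-8 cm = 302.5 pm.
Atoms touch along the body diagonal, so √3·a = 4r, so r = 0.4330 × a = 131 pm.

131 pm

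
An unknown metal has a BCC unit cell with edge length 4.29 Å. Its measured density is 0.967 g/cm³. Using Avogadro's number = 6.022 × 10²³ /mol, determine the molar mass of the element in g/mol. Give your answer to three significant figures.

A BCC cell has Z = 2 atoms; a = 4.290 × 10^-8 cm.
M = ρ·N_A·a³/Z = 0.967 × 6.022 × 10²³ × 7.895 × 10^-23 / 2 = 23.0 g/mol.

23.0 g/mol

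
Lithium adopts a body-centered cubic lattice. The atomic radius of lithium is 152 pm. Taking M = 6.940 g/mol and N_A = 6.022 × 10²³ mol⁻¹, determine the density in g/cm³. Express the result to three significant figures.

0.533 g/cm³

In a BCC lattice, atoms touch along the body diagonal, so √3·a = 4r, giving a = 351.0 pm = 3.510 × 10^-8 cm.
With Z = 2, ρ = Z·M/(N_A·a³) = 2 × 6.940 / (6.022 × 10²³ × 4.325 × 10^-23) = 0.5329 g/cm³.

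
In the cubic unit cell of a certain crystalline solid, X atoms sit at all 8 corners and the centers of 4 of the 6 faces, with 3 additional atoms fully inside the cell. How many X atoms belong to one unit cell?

Corner atoms are shared by 8 cells (1/8 each), face atoms by 2 (1/2 each), interior atoms are unshared.
Net atoms = 8 × 1/8 + 4 × 1/2 + 3 = 1 + 2 + 3 = 6.

6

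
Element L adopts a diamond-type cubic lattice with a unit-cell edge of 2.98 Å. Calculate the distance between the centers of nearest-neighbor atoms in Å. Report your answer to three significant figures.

In a diamond cubic structure, nearest neighbors lie along the body diagonal with √3·a = 8r; the nearest-neighbor distance equals 2r = 0.4330·a.
d = 0.4330 × 2.98 = 1.29 Å.

1.29 Å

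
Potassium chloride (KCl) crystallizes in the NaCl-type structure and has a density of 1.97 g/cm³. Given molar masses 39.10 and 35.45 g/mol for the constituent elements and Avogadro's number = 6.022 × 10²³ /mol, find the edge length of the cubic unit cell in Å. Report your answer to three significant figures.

6.31 Å

M(KCl) = 74.55 g/mol; Z = 4 formula units per cell.
a³ = Z·M/(N_A·ρ) = 4 × 74.55 / (6.022 × 10²³ × 1.97) = 2.514 × 10^-22 cm³, so a = 6.311 × 10^-8 cm = 6.31 Å.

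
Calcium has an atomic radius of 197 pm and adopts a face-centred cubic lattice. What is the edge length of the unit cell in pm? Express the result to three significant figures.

In an FCC lattice, atoms touch along the face diagonal, so √2·a = 4r.
a = 4r/√2 = 4 × 197 / 1.4142 = 557 pm.

557 pm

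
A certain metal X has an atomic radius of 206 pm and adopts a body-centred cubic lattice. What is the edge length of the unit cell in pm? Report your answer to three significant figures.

476 pm

In a BCC lattice, atoms touch along the body diagonal, so √3·a = 4r.
a = 4r/√3 = 4 × 206 / 1.7321 = 476 pm.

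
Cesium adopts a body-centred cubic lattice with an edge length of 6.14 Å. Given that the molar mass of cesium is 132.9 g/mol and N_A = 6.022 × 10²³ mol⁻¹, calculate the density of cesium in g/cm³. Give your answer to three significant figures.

A BCC unit cell contains Z = 2 atoms.
Cell volume: a³ = (6.14 Å)³ = (6.140 × 10^-8 cm)³ = 2.315 × 10^-22 cm³.
ρ = Z·M/(N_A·a³) = 2 × 132.9 / (6.022 × 10²³ × 2.315 × 10^-22) = 1.907 g/cm³.

1.91 g/cm³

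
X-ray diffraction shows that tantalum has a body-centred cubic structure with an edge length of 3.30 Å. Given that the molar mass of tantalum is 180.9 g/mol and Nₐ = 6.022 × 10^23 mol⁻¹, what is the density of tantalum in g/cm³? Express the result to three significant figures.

A BCC unit cell contains Z = 2 atoms.
Cell volume: a³ = (3.30 Å)³ = (3.300 × 10^-8 cm)³ = 3.594 × 10^-23 cm³.
ρ = Z·M/(N_A·a³) = 2 × 180.9 / (6.022 × 10²³ × 3.594 × 10^-23) = 16.72 g/cm³.

16.7 g/cm³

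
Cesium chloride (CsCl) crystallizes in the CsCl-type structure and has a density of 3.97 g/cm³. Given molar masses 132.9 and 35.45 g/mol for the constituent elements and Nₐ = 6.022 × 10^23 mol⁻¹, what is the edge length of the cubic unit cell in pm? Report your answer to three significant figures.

413 pm

M(CsCl) = 168.35 g/mol; Z = 1 formula unit per cell.
a³ = Z·M/(N_A·ρ) = 1 × 168.35 / (6.022 × 10²³ × 3.97) = 7.042 × 10^-23 cm³, so a = 4.129 × 10^-8 cm = 413 pm.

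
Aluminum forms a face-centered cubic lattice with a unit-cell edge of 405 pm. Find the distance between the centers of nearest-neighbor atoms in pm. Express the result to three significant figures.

286 pm

In an FCC structure, atoms touch along the face diagonal, so √2·a = 4r; the nearest-neighbor distance equals 2r = 0.7071·a.
d = 0.7071 × 405 = 286 pm.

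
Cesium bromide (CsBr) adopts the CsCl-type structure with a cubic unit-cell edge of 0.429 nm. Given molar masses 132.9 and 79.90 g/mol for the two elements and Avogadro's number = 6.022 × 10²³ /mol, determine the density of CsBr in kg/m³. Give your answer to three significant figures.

The CsCl-type structure contains Z = 1 formula unit per cell; M(CsBr) = 132.9 + 79.90 = 212.8 g/mol.
a³ = (4.290 × 10^-8 cm)³ = 7.895 × 10^-23 cm³.
ρ = 1 × 212.8 / (6.022 × 10²³ × 7.895 × 10^-23) = 4.476 g/cm³ = 4480 kg/m³.

4480 kg/m³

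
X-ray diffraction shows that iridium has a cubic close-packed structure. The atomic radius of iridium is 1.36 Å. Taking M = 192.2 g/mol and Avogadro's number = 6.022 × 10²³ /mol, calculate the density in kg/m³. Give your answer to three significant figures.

In an FCC lattice, atoms touch along the face diagonal, so √2·a = 4r, giving a = 3.847 Å = 3.847 × 10^-8 cm.
With Z = 4, ρ = Z·M/(N_A·a³) = 4 × 192.2 / (6.022 × 10²³ × 5.692 × 10^-23) = 22.43 g/cm³ = 22400 kg/m³.

22400 kg/m³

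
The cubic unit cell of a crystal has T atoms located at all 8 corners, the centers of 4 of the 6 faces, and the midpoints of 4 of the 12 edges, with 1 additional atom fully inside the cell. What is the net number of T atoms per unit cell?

5

Corner atoms are shared by 8 cells (1/8 each), face atoms by 2 (1/2 each), edge atoms by 4 (1/4 each), interior atoms are unshared.
Net atoms = 8 × 1/8 + 4 × 1/2 + 4 × 1/4 + 1 = 1 + 2 + 1 + 1 = 5.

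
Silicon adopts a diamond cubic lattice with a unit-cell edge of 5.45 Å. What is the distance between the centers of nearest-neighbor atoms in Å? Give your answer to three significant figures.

2.36 Å

In a diamond cubic structure, nearest neighbors lie along the body diagonal with √3·a = 8r; the nearest-neighbor distance equals 2r = 0.4330·a.
d = 0.4330 × 5.45 = 2.36 Å.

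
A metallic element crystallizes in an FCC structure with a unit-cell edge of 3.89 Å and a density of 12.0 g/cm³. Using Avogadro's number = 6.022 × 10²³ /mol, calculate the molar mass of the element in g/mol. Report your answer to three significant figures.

106 g/mol

An FCC cell has Z = 4 atoms; a = 3.890 × 10^-8 cm.
M = ρ·N_A·a³/Z = 12.0 × 6.022 × 10²³ × 5.886 × 10^-23 / 4 = 106 g/mol.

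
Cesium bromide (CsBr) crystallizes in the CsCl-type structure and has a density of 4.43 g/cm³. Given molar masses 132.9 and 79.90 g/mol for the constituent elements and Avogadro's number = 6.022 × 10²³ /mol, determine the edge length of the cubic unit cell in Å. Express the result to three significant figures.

4.30 Å

M(CsBr) = 212.8 g/mol; Z = 1 formula unit per cell.
a³ = Z·M/(N_A·ρ) = 1 × 212.8 / (6.022 × 10²³ × 4.43) = 7.977 × 10^-23 cm³, so a = 4.305 × 10^-8 cm = 4.30 Å.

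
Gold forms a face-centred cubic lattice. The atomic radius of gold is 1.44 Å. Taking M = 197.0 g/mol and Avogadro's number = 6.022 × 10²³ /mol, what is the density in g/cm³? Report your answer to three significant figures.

In an FCC lattice, atoms touch along the face diagonal, so √2·a = 4r, giving a = 4.073 Å = 4.073 × 10^-8 cm.
With Z = 4, ρ = Z·M/(N_A·a³) = 4 × 197.0 / (6.022 × 10²³ × 6.757 × 10^-23) = 19.37 g/cm³.

19.4 g/cm³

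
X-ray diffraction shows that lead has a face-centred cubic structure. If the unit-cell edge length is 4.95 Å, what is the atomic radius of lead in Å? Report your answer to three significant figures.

In an FCC lattice, atoms touch along the face diagonal, so √2·a = 4r.
r = √2·a/4 = 1.4142 × 4.95 / 4 = 1.75 Å.

1.75 Å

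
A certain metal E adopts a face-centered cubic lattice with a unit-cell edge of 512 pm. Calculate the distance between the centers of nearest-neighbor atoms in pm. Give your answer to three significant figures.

362 pm

In an FCC structure, atoms touch along the face diagonal, so √2·a = 4r; the nearest-neighbor distance equals 2r = 0.7071·a.
d = 0.7071 × 512 = 362 pm.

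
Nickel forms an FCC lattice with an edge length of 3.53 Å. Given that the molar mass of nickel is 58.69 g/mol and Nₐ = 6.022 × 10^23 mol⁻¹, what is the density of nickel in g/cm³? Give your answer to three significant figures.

8.86 g/cm³

An FCC unit cell contains Z = 4 atoms.
Cell volume: a³ = (3.53 Å)³ = (3.530 × 10^-8 cm)³ = 4.399 × 10^-23 cm³.
ρ = Z·M/(N_A·a³) = 4 × 58.69 / (6.022 × 10²³ × 4.399 × 10^-23) = 8.863 g/cm³.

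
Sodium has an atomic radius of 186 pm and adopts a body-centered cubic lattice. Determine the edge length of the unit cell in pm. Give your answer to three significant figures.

430 pm

In a BCC lattice, atoms touch along the body diagonal, so √3·a = 4r.
a = 4r/√3 = 4 × 186 / 1.7321 = 430 pm.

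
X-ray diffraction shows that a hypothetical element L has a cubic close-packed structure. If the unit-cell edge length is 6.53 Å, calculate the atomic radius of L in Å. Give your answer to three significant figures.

In an FCC lattice, atoms touch along the face diagonal, so √2·a = 4r.
r = √2·a/4 = 1.4142 × 6.53 / 4 = 2.31 Å.

2.31 Å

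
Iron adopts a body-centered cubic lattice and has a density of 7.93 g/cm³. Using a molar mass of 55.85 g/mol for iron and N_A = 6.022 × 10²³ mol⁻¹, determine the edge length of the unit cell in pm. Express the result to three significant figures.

With Z = 2 atoms per BCC cell, a³ = Z·M/(N_A·ρ) = 2 × 55.85 / (6.022 × 10²³ × 7.930 g/cm³) = 2.339 × 10^-23 cm³.
a = (2.339 × 10^-23)^(1/3) = 2.860 × 10^-8 cm = 286 pm.

286 pm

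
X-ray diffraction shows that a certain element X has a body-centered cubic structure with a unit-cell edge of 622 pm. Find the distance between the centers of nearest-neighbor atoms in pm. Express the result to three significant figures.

539 pm

In a BCC structure, atoms touch along the body diagonal, so √3·a = 4r; the nearest-neighbor distance equals 2r = 0.8660·a.
d = 0.8660 × 622 = 539 pm.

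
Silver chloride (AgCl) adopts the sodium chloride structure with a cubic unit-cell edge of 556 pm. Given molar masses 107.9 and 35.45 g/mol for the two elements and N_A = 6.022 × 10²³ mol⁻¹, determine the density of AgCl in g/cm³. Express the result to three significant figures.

5.54 g/cm³

The sodium chloride structure contains Z = 4 formula units per cell; M(AgCl) = 107.9 + 35.45 = 143.35 g/mol.
a³ = (5.560 × 10^-8 cm)³ = 1.719 × 10^-22 cm³.
ρ = 4 × 143.35 / (6.022 × 10²³ × 1.719 × 10^-22) = 5.540 g/cm³.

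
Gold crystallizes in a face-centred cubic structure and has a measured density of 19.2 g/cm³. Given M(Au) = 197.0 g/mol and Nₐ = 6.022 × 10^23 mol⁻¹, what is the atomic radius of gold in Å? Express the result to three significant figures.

For an FCC cell (Z = 4), a³ = Z·M/(N_A·ρ) = 4 × 197.0 / (6.022 × 10²³ × 19.20) = 6.815 × 10^-23 cm³, so a = 4.085 × 10^-8 cm = 4.085 Å.
Atoms touch along the face diagonal, so √2·a = 4r, so r = 0.3536 × a = 1.44 Å.

1.44 Å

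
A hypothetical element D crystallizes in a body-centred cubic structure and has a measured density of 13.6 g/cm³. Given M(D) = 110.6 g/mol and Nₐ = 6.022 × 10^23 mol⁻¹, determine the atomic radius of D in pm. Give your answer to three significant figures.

130 pm

For a BCC cell (Z = 2), a³ = Z·M/(N_A·ρ) = 2 × 110.6 / (6.022 × 10²³ × 13.60) = 2.701 × 10^-23 cm³, so a = 3.000 × 10^-8 cm = 300.0 pm.
Atoms touch along the body diagonal, so √3·a = 4r, so r = 0.4330 × a = 130 pm.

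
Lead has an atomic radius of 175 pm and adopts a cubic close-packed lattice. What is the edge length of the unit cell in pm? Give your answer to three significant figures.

495 pm

In an FCC lattice, atoms touch along the face diagonal, so √2·a = 4r.
a = 4r/√2 = 4 × 175 / 1.4142 = 495 pm.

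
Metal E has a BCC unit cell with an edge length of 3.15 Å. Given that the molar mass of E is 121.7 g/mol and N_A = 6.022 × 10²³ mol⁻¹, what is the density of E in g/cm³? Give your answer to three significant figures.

A BCC unit cell contains Z = 2 atoms.
Cell volume: a³ = (3.15 Å)³ = (3.150 × 10^-8 cm)³ = 3.126 × 10^-23 cm³.
ρ = Z·M/(N_A·a³) = 2 × 121.7 / (6.022 × 10²³ × 3.126 × 10^-23) = 12.93 g/cm³.

12.9 g/cm³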